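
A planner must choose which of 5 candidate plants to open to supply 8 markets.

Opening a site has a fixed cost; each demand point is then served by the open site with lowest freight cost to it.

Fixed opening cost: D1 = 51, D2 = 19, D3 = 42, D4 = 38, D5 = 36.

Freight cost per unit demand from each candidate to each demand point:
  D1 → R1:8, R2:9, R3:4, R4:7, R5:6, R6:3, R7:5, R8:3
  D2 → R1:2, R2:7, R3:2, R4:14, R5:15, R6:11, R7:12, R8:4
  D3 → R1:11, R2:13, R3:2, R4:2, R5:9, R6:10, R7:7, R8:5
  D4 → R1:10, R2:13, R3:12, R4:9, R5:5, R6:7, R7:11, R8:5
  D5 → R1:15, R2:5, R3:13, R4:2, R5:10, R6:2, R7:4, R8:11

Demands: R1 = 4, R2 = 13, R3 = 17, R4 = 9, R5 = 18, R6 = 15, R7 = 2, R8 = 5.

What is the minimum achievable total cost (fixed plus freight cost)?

Open {D2, D4, D5}: assign each demand point to its cheapest open site.
  R1→D2 4×2=8, R2→D5 13×5=65, R3→D2 17×2=34, R4→D5 9×2=18, R5→D4 18×5=90, R6→D5 15×2=30, R7→D5 2×4=8, R8→D2 5×4=20
  freight cost 273, fixed 93 → total 366.
Compare {D1, D2, D5}: freight cost 286 + fixed 106 = 392.
Compare {D2, D3, D4, D5}: freight cost 273 + fixed 135 = 408.
Compare {D1, D2, D4, D5}: freight cost 268 + fixed 144 = 412.
All other subsets cost ≥ 392. Minimum total cost: 366.

366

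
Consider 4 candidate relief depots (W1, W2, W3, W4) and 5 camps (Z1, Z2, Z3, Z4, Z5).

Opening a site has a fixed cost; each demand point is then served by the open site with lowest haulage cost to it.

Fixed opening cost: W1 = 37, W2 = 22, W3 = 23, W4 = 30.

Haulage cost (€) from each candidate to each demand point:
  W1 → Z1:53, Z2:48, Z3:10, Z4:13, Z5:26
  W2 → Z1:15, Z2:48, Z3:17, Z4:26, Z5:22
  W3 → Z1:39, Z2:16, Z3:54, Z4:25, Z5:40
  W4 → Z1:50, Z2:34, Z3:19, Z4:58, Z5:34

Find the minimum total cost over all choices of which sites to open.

Open {W2, W3}: assign each demand point to its cheapest open site.
  Z1→W2 15, Z2→W3 16, Z3→W2 17, Z4→W3 25, Z5→W2 22
  haulage cost 95, fixed 45 → total 140.
Compare {W2}: haulage cost 128 + fixed 22 = 150.
Compare {W1, W2, W3}: haulage cost 76 + fixed 82 = 158.
Compare {W1, W3}: haulage cost 104 + fixed 60 = 164.
All other subsets cost ≥ 150. Minimum total cost: 140.

140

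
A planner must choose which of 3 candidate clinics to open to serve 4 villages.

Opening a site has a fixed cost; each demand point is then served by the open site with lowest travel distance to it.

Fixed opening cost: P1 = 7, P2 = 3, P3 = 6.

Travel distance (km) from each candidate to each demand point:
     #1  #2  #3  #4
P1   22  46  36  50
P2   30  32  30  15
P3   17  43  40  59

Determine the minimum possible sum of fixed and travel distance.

103

Open {P2, P3}: assign each demand point to its cheapest open site.
  #1→P3 17, #2→P2 32, #3→P2 30, #4→P2 15
  travel distance 94, fixed 9 → total 103.
Compare {P1, P2}: travel distance 99 + fixed 10 = 109.
Compare {P2}: travel distance 107 + fixed 3 = 110.
Compare {P1, P2, P3}: travel distance 94 + fixed 16 = 110.
All other subsets cost ≥ 109. Minimum total cost: 103.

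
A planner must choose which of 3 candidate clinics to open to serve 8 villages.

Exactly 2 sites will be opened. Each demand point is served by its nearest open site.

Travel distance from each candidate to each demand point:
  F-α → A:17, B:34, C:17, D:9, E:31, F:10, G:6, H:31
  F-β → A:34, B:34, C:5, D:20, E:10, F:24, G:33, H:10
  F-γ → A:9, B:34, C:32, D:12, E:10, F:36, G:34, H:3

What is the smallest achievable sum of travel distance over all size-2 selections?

Open {F-α, F-γ}.
  A→F-γ 9, B→F-α 34, C→F-α 17, D→F-α 9, E→F-γ 10, F→F-α 10, G→F-α 6, H→F-γ 3  ⇒ total 98.
Compare {F-α, F-β}: total 101.
Compare {F-β, F-γ}: total 130.

98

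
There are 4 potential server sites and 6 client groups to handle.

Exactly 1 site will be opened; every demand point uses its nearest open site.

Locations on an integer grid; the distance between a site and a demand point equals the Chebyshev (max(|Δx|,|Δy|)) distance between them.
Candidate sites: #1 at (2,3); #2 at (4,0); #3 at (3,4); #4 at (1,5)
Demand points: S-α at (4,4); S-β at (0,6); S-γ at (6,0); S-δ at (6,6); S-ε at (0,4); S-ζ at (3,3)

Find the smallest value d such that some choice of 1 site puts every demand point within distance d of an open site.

Open {#1}.
  Farthest demand point is S-γ at distance 4 (to #1); all others are ≤ 4.
With {#3} the worst case is 4.
With {#4} the worst case is 5.
No size-1 selection achieves below 4.

4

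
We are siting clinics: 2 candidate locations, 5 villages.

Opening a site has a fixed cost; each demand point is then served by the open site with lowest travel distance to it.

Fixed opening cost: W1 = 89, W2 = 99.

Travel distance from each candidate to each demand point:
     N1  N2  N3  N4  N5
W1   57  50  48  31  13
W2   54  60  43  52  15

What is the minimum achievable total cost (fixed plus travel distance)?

Open {W1}: assign each demand point to its cheapest open site.
  N1→W1 57, N2→W1 50, N3→W1 48, N4→W1 31, N5→W1 13
  travel distance 199, fixed 89 → total 288.
Compare {W2}: travel distance 224 + fixed 99 = 323.
Compare {W1, W2}: travel distance 191 + fixed 188 = 379.

288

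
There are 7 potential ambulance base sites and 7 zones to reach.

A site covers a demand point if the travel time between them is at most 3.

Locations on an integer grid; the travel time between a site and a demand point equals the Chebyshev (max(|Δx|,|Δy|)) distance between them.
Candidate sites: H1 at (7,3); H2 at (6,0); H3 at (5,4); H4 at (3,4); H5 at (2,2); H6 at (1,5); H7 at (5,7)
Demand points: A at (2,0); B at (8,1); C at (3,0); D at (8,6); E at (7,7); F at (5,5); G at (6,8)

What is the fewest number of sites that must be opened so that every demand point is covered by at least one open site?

3

Coverage sets (demand points within 3 of each site):
  H1: {B, D, F}
  H2: {B, C}
  H3: {B, D, E, F}
  H4: {F}
  H5: {A, C, F}
  H6: {}
  H7: {D, E, F, G}
No 2 sites suffice: every size-2 union leaves at least one demand point uncovered.
But {H1, H5, H7} covers everything, so the minimum is 3.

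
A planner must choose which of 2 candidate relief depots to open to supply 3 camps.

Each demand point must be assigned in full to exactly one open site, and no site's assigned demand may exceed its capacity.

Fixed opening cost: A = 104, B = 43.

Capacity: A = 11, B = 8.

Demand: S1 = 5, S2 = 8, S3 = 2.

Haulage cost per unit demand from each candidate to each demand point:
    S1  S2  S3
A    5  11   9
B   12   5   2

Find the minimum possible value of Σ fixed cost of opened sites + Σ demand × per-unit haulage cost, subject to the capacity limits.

Open {A, B}; cheapest assignment that respects the capacities:
  A (cap 11, load 7): S1, S3 — cost 5×5 + 2×9 = 43
  B (cap 8, load 8): S2 — cost 8×5 = 40
  Shipping 83, fixed 147 → total 230.
  Any other capacity-feasible assignment to {A, B} ships for at least 83.
Total demand is 15 and no other set of sites has combined capacity ≥ 15, so {A, B} is the only feasible choice of open sites. Minimum: 230.

230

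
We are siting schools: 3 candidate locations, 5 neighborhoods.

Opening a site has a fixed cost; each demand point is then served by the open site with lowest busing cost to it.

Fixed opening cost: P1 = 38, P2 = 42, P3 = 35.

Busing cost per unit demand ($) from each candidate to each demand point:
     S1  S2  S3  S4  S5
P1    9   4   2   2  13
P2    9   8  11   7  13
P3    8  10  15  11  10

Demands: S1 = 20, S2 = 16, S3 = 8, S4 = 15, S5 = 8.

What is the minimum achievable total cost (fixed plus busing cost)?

Open {P1, P3}: assign each demand point to its cheapest open site.
  S1→P3 20×8=160, S2→P1 16×4=64, S3→P1 8×2=16, S4→P1 15×2=30, S5→P3 8×10=80
  busing cost 350, fixed 73 → total 423.
Compare {P1}: busing cost 394 + fixed 38 = 432.
Compare {P1, P2, P3}: busing cost 350 + fixed 115 = 465.
Compare {P1, P2}: busing cost 394 + fixed 80 = 474.
All other subsets cost ≥ 432. Minimum total cost: 423.

423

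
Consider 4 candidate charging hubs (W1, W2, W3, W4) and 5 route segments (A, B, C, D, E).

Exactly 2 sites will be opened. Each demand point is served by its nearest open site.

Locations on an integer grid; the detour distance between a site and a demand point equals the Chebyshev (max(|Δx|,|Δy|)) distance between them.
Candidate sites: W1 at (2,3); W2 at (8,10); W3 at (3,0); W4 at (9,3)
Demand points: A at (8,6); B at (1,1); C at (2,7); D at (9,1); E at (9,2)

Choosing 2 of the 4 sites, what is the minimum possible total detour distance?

Open {W1, W4}.
  A→W4 3, B→W1 2, C→W1 4, D→W4 2, E→W4 1  ⇒ total 12.
Compare {W3, W4}: total 15.
Compare {W2, W4}: total 20.
No size-2 selection does better; minimum is 12.

12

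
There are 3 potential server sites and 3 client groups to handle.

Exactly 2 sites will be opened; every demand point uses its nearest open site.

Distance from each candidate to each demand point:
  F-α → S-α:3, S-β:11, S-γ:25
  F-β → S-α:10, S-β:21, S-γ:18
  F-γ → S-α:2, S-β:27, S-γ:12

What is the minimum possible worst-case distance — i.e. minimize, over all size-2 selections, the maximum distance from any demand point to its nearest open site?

12

Open {F-α, F-γ}.
  Farthest demand point is S-γ at distance 12 (to F-γ); all others are ≤ 12.
With {F-α, F-β} the worst case is 18.
With {F-β, F-γ} the worst case is 21.
No size-2 selection achieves below 12.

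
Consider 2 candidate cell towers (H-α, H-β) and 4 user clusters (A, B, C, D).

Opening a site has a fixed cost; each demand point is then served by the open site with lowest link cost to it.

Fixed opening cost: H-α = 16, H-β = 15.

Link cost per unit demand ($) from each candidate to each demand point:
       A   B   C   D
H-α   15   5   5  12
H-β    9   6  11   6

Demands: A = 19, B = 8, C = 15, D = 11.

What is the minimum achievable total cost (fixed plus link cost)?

Open {H-α, H-β}: assign each demand point to its cheapest open site.
  A→H-β 19×9=171, B→H-α 8×5=40, C→H-α 15×5=75, D→H-β 11×6=66
  link cost 352, fixed 31 → total 383.
Compare {H-β}: link cost 450 + fixed 15 = 465.
Compare {H-α}: link cost 532 + fixed 16 = 548.

383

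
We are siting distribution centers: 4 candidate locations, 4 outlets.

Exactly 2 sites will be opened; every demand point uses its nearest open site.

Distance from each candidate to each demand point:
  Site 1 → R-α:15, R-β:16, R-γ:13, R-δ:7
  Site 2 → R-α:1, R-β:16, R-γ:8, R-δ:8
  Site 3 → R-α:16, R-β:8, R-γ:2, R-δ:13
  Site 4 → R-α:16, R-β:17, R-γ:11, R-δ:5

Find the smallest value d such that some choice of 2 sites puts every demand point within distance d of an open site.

8

Open {Site 2, Site 3}.
  Farthest demand point is R-β at distance 8 (to Site 3); all others are ≤ 8.
With {Site 1, Site 3} the worst case is 15.
With {Site 1, Site 2} the worst case is 16.
No size-2 selection achieves below 8.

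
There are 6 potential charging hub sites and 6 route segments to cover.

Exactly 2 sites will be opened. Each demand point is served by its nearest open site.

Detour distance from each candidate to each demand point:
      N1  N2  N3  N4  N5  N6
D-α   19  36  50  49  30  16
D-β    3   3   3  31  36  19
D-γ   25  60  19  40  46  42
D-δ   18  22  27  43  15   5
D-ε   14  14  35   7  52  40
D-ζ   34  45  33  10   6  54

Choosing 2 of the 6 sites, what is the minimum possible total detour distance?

44

Open {D-β, D-ζ}.
  N1→D-β 3, N2→D-β 3, N3→D-β 3, N4→D-ζ 10, N5→D-ζ 6, N6→D-β 19  ⇒ total 44.
Compare {D-β, D-δ}: total 60.
Compare {D-β, D-ε}: total 71.
No size-2 selection does better; minimum is 44.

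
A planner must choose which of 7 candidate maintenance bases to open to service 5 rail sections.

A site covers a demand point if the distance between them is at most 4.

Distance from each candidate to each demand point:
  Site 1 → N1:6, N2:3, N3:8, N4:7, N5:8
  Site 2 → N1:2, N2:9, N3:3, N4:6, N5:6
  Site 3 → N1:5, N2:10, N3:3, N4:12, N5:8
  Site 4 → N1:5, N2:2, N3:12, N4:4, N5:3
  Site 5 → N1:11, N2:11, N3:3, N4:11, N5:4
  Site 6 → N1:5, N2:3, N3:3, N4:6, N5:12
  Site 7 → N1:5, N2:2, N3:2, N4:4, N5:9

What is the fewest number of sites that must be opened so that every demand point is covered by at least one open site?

2

Coverage sets (demand points within 4 of each site):
  Site 1: {N2}
  Site 2: {N1, N3}
  Site 3: {N3}
  Site 4: {N2, N4, N5}
  Site 5: {N3, N5}
  Site 6: {N2, N3}
  Site 7: {N2, N3, N4}
No single site covers all 5 demand points.
But {Site 2, Site 4} covers everything, so the minimum is 2.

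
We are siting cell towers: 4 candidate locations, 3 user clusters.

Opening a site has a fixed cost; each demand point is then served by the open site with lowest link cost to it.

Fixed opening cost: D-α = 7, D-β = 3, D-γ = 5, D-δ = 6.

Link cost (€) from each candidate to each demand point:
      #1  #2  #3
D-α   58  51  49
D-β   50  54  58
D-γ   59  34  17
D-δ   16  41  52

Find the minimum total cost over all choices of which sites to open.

78

Open {D-γ, D-δ}: assign each demand point to its cheapest open site.
  #1→D-δ 16, #2→D-γ 34, #3→D-γ 17
  link cost 67, fixed 11 → total 78.
Compare {D-β, D-γ, D-δ}: link cost 67 + fixed 14 = 81.
Compare {D-α, D-γ, D-δ}: link cost 67 + fixed 18 = 85.
Compare {D-α, D-β, D-γ, D-δ}: link cost 67 + fixed 21 = 88.
All other subsets cost ≥ 81. Minimum total cost: 78.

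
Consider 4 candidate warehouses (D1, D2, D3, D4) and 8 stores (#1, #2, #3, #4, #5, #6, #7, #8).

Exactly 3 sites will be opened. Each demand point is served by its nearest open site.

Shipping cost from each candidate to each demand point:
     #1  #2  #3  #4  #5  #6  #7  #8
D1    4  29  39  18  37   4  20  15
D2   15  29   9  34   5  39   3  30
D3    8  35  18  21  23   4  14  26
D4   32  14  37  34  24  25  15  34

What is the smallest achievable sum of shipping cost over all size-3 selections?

Open {D1, D2, D4}.
  #1→D1 4, #2→D4 14, #3→D2 9, #4→D1 18, #5→D2 5, #6→D1 4, #7→D2 3, #8→D1 15  ⇒ total 72.
Compare {D1, D2, D3}: total 87.
Compare {D2, D3, D4}: total 90.
No size-3 selection does better; minimum is 72.

72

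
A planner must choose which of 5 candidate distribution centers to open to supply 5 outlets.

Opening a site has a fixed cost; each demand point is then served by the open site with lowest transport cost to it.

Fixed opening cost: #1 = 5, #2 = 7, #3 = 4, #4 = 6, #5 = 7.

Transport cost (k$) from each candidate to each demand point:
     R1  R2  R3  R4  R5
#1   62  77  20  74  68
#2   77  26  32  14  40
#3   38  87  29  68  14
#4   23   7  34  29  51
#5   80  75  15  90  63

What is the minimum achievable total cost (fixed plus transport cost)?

97

Open {#2, #3, #4, #5}: assign each demand point to its cheapest open site.
  R1→#4 23, R2→#4 7, R3→#5 15, R4→#2 14, R5→#3 14
  transport cost 73, fixed 24 → total 97.
Compare {#1, #2, #3, #4}: transport cost 78 + fixed 22 = 100.
Compare {#1, #2, #3, #4, #5}: transport cost 73 + fixed 29 = 102.
Compare {#2, #3, #4}: transport cost 87 + fixed 17 = 104.
All other subsets cost ≥ 100. Minimum total cost: 97.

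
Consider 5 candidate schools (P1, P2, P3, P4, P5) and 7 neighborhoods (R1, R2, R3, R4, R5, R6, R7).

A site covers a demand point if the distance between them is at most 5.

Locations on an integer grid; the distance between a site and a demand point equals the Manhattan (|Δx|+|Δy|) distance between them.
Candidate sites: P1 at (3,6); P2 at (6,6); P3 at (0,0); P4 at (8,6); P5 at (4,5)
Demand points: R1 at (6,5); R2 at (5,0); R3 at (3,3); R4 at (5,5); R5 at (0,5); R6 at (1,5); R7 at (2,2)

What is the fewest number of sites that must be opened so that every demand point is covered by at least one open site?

Coverage sets (demand points within 5 of each site):
  P1: {R1, R3, R4, R5, R6, R7}
  P2: {R1, R4}
  P3: {R2, R5, R7}
  P4: {R1, R4}
  P5: {R1, R3, R4, R5, R6, R7}
No single site covers all 7 demand points.
But {P1, P3} covers everything, so the minimum is 2.

2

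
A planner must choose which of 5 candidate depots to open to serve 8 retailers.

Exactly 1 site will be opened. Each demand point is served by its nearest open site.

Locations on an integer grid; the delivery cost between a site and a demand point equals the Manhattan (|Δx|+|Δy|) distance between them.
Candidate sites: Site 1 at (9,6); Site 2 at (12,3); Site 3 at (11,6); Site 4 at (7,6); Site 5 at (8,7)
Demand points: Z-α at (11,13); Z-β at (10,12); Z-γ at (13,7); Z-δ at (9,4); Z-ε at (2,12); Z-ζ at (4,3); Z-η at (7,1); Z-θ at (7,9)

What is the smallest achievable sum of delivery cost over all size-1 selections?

Open {Site 5}.
  Z-α→Site 5 9, Z-β→Site 5 7, Z-γ→Site 5 5, Z-δ→Site 5 4, Z-ε→Site 5 11, Z-ζ→Site 5 8, Z-η→Site 5 7, Z-θ→Site 5 3  ⇒ total 54.
Compare {Site 1}: total 56.
Compare {Site 4}: total 56.
No size-1 selection does better; minimum is 54.

54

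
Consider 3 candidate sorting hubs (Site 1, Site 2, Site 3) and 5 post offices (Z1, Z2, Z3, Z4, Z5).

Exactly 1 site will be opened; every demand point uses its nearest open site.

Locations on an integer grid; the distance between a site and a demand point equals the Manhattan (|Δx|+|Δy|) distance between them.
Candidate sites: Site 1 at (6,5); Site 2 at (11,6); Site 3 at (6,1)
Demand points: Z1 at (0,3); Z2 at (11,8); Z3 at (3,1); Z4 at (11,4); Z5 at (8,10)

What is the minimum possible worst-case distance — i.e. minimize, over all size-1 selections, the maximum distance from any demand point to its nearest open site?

8

Open {Site 1}.
  Farthest demand point is Z1 at distance 8 (to Site 1); all others are ≤ 8.
With {Site 3} the worst case is 12.
With {Site 2} the worst case is 14.
No size-1 selection achieves below 8.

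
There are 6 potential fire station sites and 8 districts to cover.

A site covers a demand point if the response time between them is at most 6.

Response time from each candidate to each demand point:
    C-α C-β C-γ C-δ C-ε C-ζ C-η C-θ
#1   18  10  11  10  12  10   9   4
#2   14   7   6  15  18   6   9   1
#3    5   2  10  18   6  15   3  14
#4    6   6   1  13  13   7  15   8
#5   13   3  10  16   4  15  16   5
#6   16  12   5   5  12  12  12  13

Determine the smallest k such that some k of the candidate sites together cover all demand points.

Coverage sets (demand points within 6 of each site):
  #1: {C-θ}
  #2: {C-γ, C-ζ, C-θ}
  #3: {C-α, C-β, C-ε, C-η}
  #4: {C-α, C-β, C-γ}
  #5: {C-β, C-ε, C-θ}
  #6: {C-γ, C-δ}
No 2 sites suffice: every size-2 union leaves at least one demand point uncovered.
But {#2, #3, #6} covers everything, so the minimum is 3.

3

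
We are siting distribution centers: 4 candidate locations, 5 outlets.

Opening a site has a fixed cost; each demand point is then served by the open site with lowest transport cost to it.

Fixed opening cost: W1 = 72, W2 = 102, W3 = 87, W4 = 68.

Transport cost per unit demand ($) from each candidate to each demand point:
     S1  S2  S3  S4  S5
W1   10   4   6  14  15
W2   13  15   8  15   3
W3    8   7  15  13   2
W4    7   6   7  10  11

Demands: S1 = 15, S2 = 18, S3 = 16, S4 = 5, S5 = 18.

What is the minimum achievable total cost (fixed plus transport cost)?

Open {W1, W3}: assign each demand point to its cheapest open site.
  S1→W3 15×8=120, S2→W1 18×4=72, S3→W1 16×6=96, S4→W3 5×13=65, S5→W3 18×2=36
  transport cost 389, fixed 159 → total 548.
Compare {W3, W4}: transport cost 411 + fixed 155 = 566.
Compare {W1, W3, W4}: transport cost 359 + fixed 227 = 586.
Compare {W2, W4}: transport cost 429 + fixed 170 = 599.
All other subsets cost ≥ 566. Minimum total cost: 548.

548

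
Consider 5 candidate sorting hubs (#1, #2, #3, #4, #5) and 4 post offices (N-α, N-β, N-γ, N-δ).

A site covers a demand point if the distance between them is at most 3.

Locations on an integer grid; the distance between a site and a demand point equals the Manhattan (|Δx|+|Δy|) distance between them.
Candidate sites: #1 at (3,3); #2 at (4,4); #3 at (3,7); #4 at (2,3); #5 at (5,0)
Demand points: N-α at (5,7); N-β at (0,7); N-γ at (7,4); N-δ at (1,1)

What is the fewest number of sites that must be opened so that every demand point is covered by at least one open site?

Coverage sets (demand points within 3 of each site):
  #1: {}
  #2: {N-γ}
  #3: {N-α, N-β}
  #4: {N-δ}
  #5: {}
No 2 sites suffice: every size-2 union leaves at least one demand point uncovered.
But {#2, #3, #4} covers everything, so the minimum is 3.

3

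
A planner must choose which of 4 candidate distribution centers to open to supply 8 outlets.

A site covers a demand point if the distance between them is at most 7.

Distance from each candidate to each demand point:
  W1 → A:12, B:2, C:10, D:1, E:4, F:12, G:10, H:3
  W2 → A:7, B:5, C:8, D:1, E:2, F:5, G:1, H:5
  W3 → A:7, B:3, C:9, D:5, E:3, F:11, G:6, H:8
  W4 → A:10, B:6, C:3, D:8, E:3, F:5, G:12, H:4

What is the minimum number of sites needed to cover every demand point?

2

Coverage sets (demand points within 7 of each site):
  W1: {B, D, E, H}
  W2: {A, B, D, E, F, G, H}
  W3: {A, B, D, E, G}
  W4: {B, C, E, F, H}
No single site covers all 8 demand points.
But {W2, W4} covers everything, so the minimum is 2.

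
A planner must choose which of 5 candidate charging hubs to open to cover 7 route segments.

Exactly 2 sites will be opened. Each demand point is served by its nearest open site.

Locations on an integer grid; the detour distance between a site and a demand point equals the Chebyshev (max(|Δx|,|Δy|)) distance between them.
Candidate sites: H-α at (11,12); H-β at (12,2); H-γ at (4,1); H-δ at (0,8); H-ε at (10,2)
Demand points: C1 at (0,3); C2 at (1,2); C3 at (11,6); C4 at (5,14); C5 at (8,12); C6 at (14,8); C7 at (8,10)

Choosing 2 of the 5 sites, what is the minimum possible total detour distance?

29

Open {H-α, H-γ}.
  C1→H-γ 4, C2→H-γ 3, C3→H-α 6, C4→H-α 6, C5→H-α 3, C6→H-α 4, C7→H-α 3  ⇒ total 29.
Compare {H-α, H-δ}: total 33.
Compare {H-α, H-ε}: total 39.
No size-2 selection does better; minimum is 29.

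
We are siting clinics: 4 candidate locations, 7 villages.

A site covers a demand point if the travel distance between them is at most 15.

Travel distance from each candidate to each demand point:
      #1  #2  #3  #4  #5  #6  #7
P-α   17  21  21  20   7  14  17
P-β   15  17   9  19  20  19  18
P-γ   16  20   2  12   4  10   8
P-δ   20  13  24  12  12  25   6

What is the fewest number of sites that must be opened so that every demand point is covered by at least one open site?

Coverage sets (demand points within 15 of each site):
  P-α: {#5, #6}
  P-β: {#1, #3}
  P-γ: {#3, #4, #5, #6, #7}
  P-δ: {#2, #4, #5, #7}
No 2 sites suffice: every size-2 union leaves at least one demand point uncovered.
But {P-α, P-β, P-δ} covers everything, so the minimum is 3.

3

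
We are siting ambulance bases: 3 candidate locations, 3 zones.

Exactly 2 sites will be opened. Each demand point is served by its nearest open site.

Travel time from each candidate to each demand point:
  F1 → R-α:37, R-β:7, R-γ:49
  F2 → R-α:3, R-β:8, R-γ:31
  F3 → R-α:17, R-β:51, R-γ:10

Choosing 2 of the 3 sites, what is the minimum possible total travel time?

21

Open {F2, F3}.
  R-α→F2 3, R-β→F2 8, R-γ→F3 10  ⇒ total 21.
Compare {F1, F3}: total 34.
Compare {F1, F2}: total 41.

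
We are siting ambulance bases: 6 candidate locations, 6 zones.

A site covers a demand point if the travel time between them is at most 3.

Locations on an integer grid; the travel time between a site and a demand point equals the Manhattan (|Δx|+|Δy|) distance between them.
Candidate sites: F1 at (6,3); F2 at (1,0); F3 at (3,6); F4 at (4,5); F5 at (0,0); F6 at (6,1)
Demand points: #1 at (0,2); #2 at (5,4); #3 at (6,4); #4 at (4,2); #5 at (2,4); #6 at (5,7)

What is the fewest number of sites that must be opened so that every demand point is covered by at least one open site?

Coverage sets (demand points within 3 of each site):
  F1: {#2, #3, #4}
  F2: {#1}
  F3: {#5, #6}
  F4: {#2, #3, #4, #5, #6}
  F5: {#1}
  F6: {#3, #4}
No single site covers all 6 demand points.
But {F2, F4} covers everything, so the minimum is 2.

2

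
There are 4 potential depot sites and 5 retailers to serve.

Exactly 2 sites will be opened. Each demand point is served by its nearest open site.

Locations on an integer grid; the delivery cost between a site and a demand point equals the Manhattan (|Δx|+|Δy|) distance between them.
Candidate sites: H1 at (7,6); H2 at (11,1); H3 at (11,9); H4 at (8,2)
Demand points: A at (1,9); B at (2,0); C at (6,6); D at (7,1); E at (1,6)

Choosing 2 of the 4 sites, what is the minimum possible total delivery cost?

26

Open {H1, H4}.
  A→H1 9, B→H4 8, C→H1 1, D→H4 2, E→H1 6  ⇒ total 26.
Compare {H1, H2}: total 30.
Compare {H1, H3}: total 32.
No size-2 selection does better; minimum is 26.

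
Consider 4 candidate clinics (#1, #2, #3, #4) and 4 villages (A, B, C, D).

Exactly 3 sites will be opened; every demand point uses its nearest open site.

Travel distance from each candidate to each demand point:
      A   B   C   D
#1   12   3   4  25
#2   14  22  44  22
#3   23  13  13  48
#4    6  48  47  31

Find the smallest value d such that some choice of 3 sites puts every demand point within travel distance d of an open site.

Open {#1, #2, #3}.
  Farthest demand point is D at travel distance 22 (to #2); all others are ≤ 22.
With {#1, #2, #4} the worst case is 22.
With {#2, #3, #4} the worst case is 22.
No size-3 selection achieves below 22.

22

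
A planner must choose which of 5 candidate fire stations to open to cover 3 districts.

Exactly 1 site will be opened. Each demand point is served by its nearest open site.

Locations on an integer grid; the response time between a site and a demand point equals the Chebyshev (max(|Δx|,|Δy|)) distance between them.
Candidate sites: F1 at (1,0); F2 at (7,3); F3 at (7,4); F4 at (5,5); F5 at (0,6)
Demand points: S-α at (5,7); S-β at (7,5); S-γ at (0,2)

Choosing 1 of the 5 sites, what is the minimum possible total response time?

Open {F4}.
  S-α→F4 2, S-β→F4 2, S-γ→F4 5  ⇒ total 9.
Compare {F3}: total 11.
Compare {F2}: total 13.
No size-1 selection does better; minimum is 9.

9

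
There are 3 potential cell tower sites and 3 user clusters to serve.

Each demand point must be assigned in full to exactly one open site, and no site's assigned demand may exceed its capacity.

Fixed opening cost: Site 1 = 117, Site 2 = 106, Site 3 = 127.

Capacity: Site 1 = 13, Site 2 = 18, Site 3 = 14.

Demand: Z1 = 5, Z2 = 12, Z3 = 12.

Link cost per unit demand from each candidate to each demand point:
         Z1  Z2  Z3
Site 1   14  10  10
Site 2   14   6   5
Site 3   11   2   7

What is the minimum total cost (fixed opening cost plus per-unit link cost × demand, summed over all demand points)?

387

Open {Site 2, Site 3}; cheapest assignment that respects the capacities:
  Site 2 (cap 18, load 17): Z1, Z3 — cost 5×14 + 12×5 = 130
  Site 3 (cap 14, load 12): Z2 — cost 12×2 = 24
  Shipping 154, fixed 233 → total 387.
  Any other capacity-feasible assignment to {Site 2, Site 3} ships for at least 154.
Compare {Site 1, Site 2}: its best feasible assignment gives total 473.
Compare {Site 1, Site 2, Site 3}: its best feasible assignment gives total 504.
Every other set of open sites that can feasibly serve all demand totals ≥ 473 even under its best assignment. Minimum: 387.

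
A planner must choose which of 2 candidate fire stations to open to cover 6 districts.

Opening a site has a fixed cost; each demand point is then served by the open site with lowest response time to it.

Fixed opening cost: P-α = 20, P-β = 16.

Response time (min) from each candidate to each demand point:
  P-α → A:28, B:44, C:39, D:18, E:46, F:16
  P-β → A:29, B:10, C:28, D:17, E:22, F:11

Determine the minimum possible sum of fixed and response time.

Open {P-β}: assign each demand point to its cheapest open site.
  A→P-β 29, B→P-β 10, C→P-β 28, D→P-β 17, E→P-β 22, F→P-β 11
  response time 117, fixed 16 → total 133.
Compare {P-α, P-β}: response time 116 + fixed 36 = 152.
Compare {P-α}: response time 191 + fixed 20 = 211.

133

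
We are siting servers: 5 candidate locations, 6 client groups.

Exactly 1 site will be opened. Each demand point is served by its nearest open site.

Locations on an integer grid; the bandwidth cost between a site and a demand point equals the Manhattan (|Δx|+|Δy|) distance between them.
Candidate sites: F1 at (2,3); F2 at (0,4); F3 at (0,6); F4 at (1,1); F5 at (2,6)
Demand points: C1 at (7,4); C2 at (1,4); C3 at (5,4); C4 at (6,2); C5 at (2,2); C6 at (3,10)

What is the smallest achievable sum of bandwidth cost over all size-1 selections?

26

Open {F1}.
  C1→F1 6, C2→F1 2, C3→F1 4, C4→F1 5, C5→F1 1, C6→F1 8  ⇒ total 26.
Compare {F5}: total 32.
Compare {F2}: total 34.
No size-1 selection does better; minimum is 26.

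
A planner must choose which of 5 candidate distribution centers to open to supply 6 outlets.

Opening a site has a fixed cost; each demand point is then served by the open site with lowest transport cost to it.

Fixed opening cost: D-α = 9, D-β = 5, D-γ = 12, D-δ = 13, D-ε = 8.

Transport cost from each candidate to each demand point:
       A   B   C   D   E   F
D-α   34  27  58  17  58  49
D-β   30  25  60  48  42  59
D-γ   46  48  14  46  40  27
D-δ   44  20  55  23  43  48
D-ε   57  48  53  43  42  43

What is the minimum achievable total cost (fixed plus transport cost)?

Open {D-α, D-β, D-γ}: assign each demand point to its cheapest open site.
  A→D-β 30, B→D-β 25, C→D-γ 14, D→D-α 17, E→D-γ 40, F→D-γ 27
  transport cost 153, fixed 26 → total 179.
Compare {D-α, D-γ}: transport cost 159 + fixed 21 = 180.
Compare {D-β, D-γ, D-δ}: transport cost 154 + fixed 30 = 184.
Compare {D-α, D-γ, D-δ}: transport cost 152 + fixed 34 = 186.
All other subsets cost ≥ 180. Minimum total cost: 179.

179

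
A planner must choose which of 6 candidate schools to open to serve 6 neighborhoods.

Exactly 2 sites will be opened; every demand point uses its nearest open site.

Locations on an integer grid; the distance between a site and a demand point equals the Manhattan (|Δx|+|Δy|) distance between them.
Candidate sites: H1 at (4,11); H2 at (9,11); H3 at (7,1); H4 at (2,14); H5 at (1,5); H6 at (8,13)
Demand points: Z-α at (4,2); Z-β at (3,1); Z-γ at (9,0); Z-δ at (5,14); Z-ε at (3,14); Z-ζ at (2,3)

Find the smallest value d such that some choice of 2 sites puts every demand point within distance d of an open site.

Open {H1, H3}.
  Farthest demand point is Z-ζ at distance 7 (to H3); all others are ≤ 7.
With {H3, H4} the worst case is 7.
With {H3, H6} the worst case is 7.
No size-2 selection achieves below 7.

7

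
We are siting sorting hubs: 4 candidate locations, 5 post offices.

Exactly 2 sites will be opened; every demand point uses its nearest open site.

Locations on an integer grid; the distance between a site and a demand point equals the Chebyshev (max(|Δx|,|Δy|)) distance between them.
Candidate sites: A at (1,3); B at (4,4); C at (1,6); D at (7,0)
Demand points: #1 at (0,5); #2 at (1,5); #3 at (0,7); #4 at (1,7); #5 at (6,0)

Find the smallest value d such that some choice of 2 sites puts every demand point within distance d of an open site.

Open {C, D}.
  Farthest demand point is #1 at distance 1 (to C); all others are ≤ 1.
With {A, B} the worst case is 4.
With {A, D} the worst case is 4.
No size-2 selection achieves below 1.

1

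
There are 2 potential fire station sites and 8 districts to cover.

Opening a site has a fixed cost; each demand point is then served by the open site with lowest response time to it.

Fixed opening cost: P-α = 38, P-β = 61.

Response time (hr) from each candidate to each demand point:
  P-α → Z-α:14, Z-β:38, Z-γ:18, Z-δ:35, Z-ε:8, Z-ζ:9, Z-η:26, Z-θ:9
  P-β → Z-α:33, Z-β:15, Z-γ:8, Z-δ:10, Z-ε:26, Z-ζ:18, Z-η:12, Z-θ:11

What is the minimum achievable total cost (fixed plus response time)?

184

Open {P-α, P-β}: assign each demand point to its cheapest open site.
  Z-α→P-α 14, Z-β→P-β 15, Z-γ→P-β 8, Z-δ→P-β 10, Z-ε→P-α 8, Z-ζ→P-α 9, Z-η→P-β 12, Z-θ→P-α 9
  response time 85, fixed 99 → total 184.
Compare {P-β}: response time 133 + fixed 61 = 194.
Compare {P-α}: response time 157 + fixed 38 = 195.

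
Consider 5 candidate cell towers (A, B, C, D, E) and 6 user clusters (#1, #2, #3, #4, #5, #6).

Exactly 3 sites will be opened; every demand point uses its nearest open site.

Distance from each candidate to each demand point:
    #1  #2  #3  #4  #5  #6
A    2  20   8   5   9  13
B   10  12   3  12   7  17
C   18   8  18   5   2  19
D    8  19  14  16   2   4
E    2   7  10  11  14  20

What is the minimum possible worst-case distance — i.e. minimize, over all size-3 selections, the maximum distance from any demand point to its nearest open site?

Open {A, C, D}.
  Farthest demand point is #2 at distance 8 (to C); all others are ≤ 8.
With {A, D, E} the worst case is 8.
With {B, C, D} the worst case is 8.
No size-3 selection achieves below 8.

8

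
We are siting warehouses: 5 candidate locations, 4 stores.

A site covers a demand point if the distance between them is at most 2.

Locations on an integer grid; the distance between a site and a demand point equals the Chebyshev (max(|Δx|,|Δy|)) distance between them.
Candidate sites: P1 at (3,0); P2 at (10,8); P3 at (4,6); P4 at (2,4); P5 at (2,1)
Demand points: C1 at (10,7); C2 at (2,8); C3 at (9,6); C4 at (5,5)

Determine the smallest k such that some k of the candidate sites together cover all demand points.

Coverage sets (demand points within 2 of each site):
  P1: {}
  P2: {C1, C3}
  P3: {C2, C4}
  P4: {}
  P5: {}
No single site covers all 4 demand points.
But {P2, P3} covers everything, so the minimum is 2.

2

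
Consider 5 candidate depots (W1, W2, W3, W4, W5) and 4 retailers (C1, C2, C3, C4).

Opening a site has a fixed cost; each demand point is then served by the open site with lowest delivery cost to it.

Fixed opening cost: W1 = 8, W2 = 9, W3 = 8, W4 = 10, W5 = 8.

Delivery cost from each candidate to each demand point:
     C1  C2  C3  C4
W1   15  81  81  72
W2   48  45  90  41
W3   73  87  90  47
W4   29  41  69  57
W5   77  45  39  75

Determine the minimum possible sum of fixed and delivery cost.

Open {W1, W2, W5}: assign each demand point to its cheapest open site.
  C1→W1 15, C2→W2 45, C3→W5 39, C4→W2 41
  delivery cost 140, fixed 25 → total 165.
Compare {W1, W3, W5}: delivery cost 146 + fixed 24 = 170.
Compare {W1, W2, W4, W5}: delivery cost 136 + fixed 35 = 171.
Compare {W1, W2, W3, W5}: delivery cost 140 + fixed 33 = 173.
All other subsets cost ≥ 170. Minimum total cost: 165.

165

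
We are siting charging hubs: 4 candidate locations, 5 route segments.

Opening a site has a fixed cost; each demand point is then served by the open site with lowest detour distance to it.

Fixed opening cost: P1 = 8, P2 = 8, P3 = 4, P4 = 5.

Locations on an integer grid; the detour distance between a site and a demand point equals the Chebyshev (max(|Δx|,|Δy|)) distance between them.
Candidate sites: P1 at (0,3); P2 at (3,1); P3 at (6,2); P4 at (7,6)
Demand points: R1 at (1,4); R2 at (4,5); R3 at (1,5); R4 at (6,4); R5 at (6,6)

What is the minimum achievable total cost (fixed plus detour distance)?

Open {P1, P4}: assign each demand point to its cheapest open site.
  R1→P1 1, R2→P4 3, R3→P1 2, R4→P4 2, R5→P4 1
  detour distance 9, fixed 13 → total 22.
Compare {P3}: detour distance 19 + fixed 4 = 23.
Compare {P4}: detour distance 18 + fixed 5 = 23.
Compare {P1, P3}: detour distance 12 + fixed 12 = 24.
All other subsets cost ≥ 23. Minimum total cost: 22.

22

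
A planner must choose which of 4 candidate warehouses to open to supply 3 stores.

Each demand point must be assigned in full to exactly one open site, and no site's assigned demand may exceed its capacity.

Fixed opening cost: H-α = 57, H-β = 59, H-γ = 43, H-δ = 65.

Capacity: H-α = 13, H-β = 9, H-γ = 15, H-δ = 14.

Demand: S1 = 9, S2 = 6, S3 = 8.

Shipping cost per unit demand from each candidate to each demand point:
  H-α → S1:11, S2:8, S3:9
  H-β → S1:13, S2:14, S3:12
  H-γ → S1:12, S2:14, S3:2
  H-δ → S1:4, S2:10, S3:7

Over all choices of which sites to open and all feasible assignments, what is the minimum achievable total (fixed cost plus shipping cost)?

244

Open {H-γ, H-δ}; cheapest assignment that respects the capacities:
  H-γ (cap 15, load 14): S2, S3 — cost 6×14 + 8×2 = 100
  H-δ (cap 14, load 9): S1 — cost 9×4 = 36
  Shipping 136, fixed 108 → total 244.
  Any other capacity-feasible assignment to {H-γ, H-δ} ships for at least 136.
Compare {H-α, H-γ, H-δ}: its best feasible assignment gives total 265.
Compare {H-α, H-γ}: its best feasible assignment gives total 299.
Every other set of open sites that can feasibly serve all demand totals ≥ 265 even under its best assignment. Minimum: 244.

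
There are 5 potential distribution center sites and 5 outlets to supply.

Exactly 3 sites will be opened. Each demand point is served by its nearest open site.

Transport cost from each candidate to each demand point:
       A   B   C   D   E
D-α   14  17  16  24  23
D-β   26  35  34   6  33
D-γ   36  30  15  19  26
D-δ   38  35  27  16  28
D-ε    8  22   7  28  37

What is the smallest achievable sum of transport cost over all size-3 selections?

Open {D-α, D-β, D-ε}.
  A→D-ε 8, B→D-α 17, C→D-ε 7, D→D-β 6, E→D-α 23  ⇒ total 61.
Compare {D-β, D-γ, D-ε}: total 69.
Compare {D-α, D-δ, D-ε}: total 71.
No size-3 selection does better; minimum is 61.

61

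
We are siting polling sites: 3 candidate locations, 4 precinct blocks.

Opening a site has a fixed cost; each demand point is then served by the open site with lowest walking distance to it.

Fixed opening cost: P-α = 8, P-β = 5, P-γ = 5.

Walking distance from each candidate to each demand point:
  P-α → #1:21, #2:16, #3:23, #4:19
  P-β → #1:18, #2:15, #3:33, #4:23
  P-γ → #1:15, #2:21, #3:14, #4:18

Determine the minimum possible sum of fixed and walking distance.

72

Open {P-β, P-γ}: assign each demand point to its cheapest open site.
  #1→P-γ 15, #2→P-β 15, #3→P-γ 14, #4→P-γ 18
  walking distance 62, fixed 10 → total 72.
Compare {P-γ}: walking distance 68 + fixed 5 = 73.
Compare {P-α, P-γ}: walking distance 63 + fixed 13 = 76.
Compare {P-α, P-β, P-γ}: walking distance 62 + fixed 18 = 80.
All other subsets cost ≥ 73. Minimum total cost: 72.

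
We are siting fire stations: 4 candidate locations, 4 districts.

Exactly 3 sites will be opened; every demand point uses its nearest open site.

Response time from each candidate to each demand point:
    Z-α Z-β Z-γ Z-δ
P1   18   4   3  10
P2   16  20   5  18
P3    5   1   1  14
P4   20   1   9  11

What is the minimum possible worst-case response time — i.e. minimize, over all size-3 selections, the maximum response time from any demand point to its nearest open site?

10

Open {P1, P2, P3}.
  Farthest demand point is Z-δ at response time 10 (to P1); all others are ≤ 10.
With {P1, P3, P4} the worst case is 10.
With {P2, P3, P4} the worst case is 11.
No size-3 selection achieves below 10.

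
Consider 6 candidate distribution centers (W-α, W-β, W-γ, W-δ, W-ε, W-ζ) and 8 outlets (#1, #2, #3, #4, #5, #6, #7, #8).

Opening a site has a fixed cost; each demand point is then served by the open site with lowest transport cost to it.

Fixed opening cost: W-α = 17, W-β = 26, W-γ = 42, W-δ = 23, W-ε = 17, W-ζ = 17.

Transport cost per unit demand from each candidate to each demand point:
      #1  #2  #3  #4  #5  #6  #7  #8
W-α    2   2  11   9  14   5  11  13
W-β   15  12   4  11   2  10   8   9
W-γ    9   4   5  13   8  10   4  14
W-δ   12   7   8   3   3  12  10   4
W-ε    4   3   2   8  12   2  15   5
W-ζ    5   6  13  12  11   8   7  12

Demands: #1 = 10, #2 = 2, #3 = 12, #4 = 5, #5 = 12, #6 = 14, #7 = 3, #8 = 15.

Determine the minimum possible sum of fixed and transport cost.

Open {W-α, W-δ, W-ε}: assign each demand point to its cheapest open site.
  #1→W-α 10×2=20, #2→W-α 2×2=4, #3→W-ε 12×2=24, #4→W-δ 5×3=15, #5→W-δ 12×3=36, #6→W-ε 14×2=28, #7→W-δ 3×10=30, #8→W-δ 15×4=60
  transport cost 217, fixed 57 → total 274.
Compare {W-δ, W-ε}: transport cost 239 + fixed 40 = 279.
Compare {W-α, W-β, W-δ, W-ε}: transport cost 199 + fixed 83 = 282.
Compare {W-α, W-δ, W-ε, W-ζ}: transport cost 208 + fixed 74 = 282.
All other subsets cost ≥ 279. Minimum total cost: 274.

274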